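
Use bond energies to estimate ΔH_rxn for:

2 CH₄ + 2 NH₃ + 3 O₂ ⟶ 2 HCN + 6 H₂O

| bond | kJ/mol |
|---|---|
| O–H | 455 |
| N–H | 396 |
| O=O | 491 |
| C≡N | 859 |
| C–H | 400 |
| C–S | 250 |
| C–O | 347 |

ΔH ≈ −929 kJ

Bonds broken (reactants):
  C–H: 8 × 400 = 3200
  N–H: 6 × 396 = 2376
  O=O: 3 × 491 = 1473
  Σ(broken) = 7049 kJ
Bonds formed (products):
  C≡N: 2 × 859 = 1718
  C–H: 2 × 400 = 800
  O–H: 12 × 455 = 5460
  Σ(formed) = 7978 kJ
ΔH = Σ(broken) − Σ(formed) = 7049 − 7978 = −929 kJ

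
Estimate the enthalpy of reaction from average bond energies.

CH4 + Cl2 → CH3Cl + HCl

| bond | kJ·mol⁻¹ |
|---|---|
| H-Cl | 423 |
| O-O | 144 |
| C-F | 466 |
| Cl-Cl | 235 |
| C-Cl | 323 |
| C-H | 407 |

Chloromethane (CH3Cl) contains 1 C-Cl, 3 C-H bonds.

ΔH ≈ −104 kJ

Bonds broken (reactants):
  C-H: 4 × 407 = 1628
  Cl-Cl: 1 × 235 = 235
  Σ(broken) = 1863 kJ
Bonds formed (products):
  C-Cl: 1 × 323 = 323
  C-H: 3 × 407 = 1221
  H-Cl: 1 × 423 = 423
  Σ(formed) = 1967 kJ
ΔH = Σ(broken) − Σ(formed) = 1863 − 1967 = −104 kJ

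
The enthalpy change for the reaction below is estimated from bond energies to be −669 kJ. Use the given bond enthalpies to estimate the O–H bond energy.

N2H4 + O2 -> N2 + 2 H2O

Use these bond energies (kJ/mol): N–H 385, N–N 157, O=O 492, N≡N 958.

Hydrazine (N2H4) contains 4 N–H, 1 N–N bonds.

Let D be the O–H bond energy.
Σ(broken) = 4×385 + 1×157 + 1×492 = 2189
Σ(formed) = 1×958 + 4×D = 958 + 4D
ΔH = Σ(broken) − Σ(formed) = (2189) − (958 + 4D) = +1231 − 4D
Setting this equal to −669 kJ gives 4D = 1900, so D = 475 kJ/mol.

D(O–H) ≈ 475 kJ/mol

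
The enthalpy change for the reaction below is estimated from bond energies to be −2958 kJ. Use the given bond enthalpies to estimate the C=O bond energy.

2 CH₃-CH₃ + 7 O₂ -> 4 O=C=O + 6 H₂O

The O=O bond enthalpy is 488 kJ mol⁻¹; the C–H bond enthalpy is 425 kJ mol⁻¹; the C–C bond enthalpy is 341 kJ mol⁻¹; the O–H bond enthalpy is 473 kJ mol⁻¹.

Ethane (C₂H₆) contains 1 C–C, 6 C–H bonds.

D(C=O) ≈ 810 kJ/mol

Let D be the C=O bond energy.
Σ(broken) = 2×341 + 12×425 + 7×488 = 9198
Σ(formed) = 8×D + 12×473 = 5676 + 8D
ΔH = Σ(broken) − Σ(formed) = (9198) − (5676 + 8D) = +3522 − 8D
Setting this equal to −2958 kJ gives 8D = 6480, so D = 810 kJ/mol.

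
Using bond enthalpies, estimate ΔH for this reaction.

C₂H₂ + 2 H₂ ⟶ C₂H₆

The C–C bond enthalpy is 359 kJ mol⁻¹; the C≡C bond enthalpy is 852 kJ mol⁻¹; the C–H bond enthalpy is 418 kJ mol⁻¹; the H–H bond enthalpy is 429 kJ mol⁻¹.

Bonds broken (reactants):
  C≡C: 1 × 852 = 852
  C–H: 2 × 418 = 836
  H–H: 2 × 429 = 858
  Σ(broken) = 2546 kJ
Bonds formed (products):
  C–C: 1 × 359 = 359
  C–H: 6 × 418 = 2508
  Σ(formed) = 2867 kJ
ΔH = Σ(broken) − Σ(formed) = 2546 − 2867 = −321 kJ

ΔH ≈ −321 kJ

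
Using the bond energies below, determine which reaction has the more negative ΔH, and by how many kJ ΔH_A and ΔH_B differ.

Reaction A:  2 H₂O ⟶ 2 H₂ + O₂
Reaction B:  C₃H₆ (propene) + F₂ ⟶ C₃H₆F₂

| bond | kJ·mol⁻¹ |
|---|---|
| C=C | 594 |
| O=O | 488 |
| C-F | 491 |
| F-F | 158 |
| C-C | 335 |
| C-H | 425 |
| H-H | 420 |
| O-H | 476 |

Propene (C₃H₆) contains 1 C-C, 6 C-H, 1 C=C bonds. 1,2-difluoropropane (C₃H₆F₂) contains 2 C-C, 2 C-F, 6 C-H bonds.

Reaction B, by 1141 kJ

Reaction A:
  Bonds broken (reactants):
    O-H: 4 × 476 = 1904
    Σ(broken) = 1904 kJ
  Bonds formed (products):
    H-H: 2 × 420 = 840
    O=O: 1 × 488 = 488
    Σ(formed) = 1328 kJ
  ΔH_A = 1904 − 1328 = +576 kJ
Reaction B:
  Bonds broken (reactants):
    C-C: 1 × 335 = 335
    C-H: 6 × 425 = 2550
    C=C: 1 × 594 = 594
    F-F: 1 × 158 = 158
    Σ(broken) = 3637 kJ
  Bonds formed (products):
    C-C: 2 × 335 = 670
    C-F: 2 × 491 = 982
    C-H: 6 × 425 = 2550
    Σ(formed) = 4202 kJ
  ΔH_B = 3637 − 4202 = −565 kJ
ΔH_A − ΔH_B = +1141 kJ, so reaction B has the more negative ΔH; |ΔH_A − ΔH_B| = 1141 kJ.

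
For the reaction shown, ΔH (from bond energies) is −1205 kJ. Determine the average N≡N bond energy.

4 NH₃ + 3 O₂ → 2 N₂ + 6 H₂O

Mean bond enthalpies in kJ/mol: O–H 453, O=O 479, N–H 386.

Let D be the N≡N bond energy.
Σ(broken) = 12×386 + 3×479 = 6069
Σ(formed) = 2×D + 12×453 = 5436 + 2D
ΔH = Σ(broken) − Σ(formed) = (6069) − (5436 + 2D) = +633 − 2D
Setting this equal to −1205 kJ gives 2D = 1838, so D = 919 kJ/mol.

D(N≡N) ≈ 919 kJ/mol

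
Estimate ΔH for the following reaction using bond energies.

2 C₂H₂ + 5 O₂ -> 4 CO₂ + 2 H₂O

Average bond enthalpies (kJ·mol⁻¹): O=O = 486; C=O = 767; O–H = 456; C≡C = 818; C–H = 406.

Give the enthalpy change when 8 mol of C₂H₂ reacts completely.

Bonds broken (reactants):
  C≡C: 2 × 818 = 1636
  C–H: 4 × 406 = 1624
  O=O: 5 × 486 = 2430
  Σ(broken) = 5690 kJ
Bonds formed (products):
  C=O: 8 × 767 = 6136
  O–H: 4 × 456 = 1824
  Σ(formed) = 7960 kJ
ΔH = Σ(broken) − Σ(formed) = 5690 − 7960 = −2270 kJ
For 4× the reaction as written: 4 × (−2270) = −9080 kJ

ΔH = −9080 kJ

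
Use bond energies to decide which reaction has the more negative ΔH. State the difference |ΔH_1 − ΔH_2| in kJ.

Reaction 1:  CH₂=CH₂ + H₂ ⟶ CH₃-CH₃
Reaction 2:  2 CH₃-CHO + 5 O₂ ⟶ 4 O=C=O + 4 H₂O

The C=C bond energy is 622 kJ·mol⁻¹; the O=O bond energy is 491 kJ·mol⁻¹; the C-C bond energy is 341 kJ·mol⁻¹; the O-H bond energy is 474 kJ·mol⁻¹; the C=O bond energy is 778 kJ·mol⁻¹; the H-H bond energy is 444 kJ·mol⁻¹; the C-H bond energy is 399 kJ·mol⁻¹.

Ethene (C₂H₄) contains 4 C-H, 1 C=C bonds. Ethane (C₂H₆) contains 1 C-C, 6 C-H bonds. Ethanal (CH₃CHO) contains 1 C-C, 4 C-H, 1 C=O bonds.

Reaction 1:
  Bonds broken (reactants):
    C-H: 4 × 399 = 1596
    C=C: 1 × 622 = 622
    H-H: 1 × 444 = 444
    Σ(broken) = 2662 kJ
  Bonds formed (products):
    C-C: 1 × 341 = 341
    C-H: 6 × 399 = 2394
    Σ(formed) = 2735 kJ
  ΔH_1 = 2662 − 2735 = −73 kJ
Reaction 2:
  Bonds broken (reactants):
    C-C: 2 × 341 = 682
    C-H: 8 × 399 = 3192
    C=O: 2 × 778 = 1556
    O=O: 5 × 491 = 2455
    Σ(broken) = 7885 kJ
  Bonds formed (products):
    C=O: 8 × 778 = 6224
    O-H: 8 × 474 = 3792
    Σ(formed) = 10016 kJ
  ΔH_2 = 7885 − 10016 = −2131 kJ
ΔH_1 − ΔH_2 = +2058 kJ, so reaction 2 has the more negative ΔH; |ΔH_1 − ΔH_2| = 2058 kJ.

Reaction 2, by 2058 kJ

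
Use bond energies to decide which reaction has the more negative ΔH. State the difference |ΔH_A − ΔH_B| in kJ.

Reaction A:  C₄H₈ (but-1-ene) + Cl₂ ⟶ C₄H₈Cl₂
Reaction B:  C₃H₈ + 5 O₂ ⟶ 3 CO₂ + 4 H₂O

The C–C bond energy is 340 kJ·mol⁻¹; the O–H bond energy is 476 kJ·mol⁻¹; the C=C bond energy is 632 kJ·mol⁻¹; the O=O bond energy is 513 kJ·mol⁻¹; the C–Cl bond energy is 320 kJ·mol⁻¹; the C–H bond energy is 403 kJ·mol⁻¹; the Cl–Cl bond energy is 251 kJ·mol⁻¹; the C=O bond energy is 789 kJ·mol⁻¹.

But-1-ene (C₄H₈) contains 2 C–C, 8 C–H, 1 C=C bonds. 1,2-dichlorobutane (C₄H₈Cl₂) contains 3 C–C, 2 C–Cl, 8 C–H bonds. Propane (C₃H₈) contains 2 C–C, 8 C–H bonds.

Reaction A:
  Bonds broken (reactants):
    C–C: 2 × 340 = 680
    C–H: 8 × 403 = 3224
    C=C: 1 × 632 = 632
    Cl–Cl: 1 × 251 = 251
    Σ(broken) = 4787 kJ
  Bonds formed (products):
    C–C: 3 × 340 = 1020
    C–Cl: 2 × 320 = 640
    C–H: 8 × 403 = 3224
    Σ(formed) = 4884 kJ
  ΔH_A = 4787 − 4884 = −97 kJ
Reaction B:
  Bonds broken (reactants):
    C–C: 2 × 340 = 680
    C–H: 8 × 403 = 3224
    O=O: 5 × 513 = 2565
    Σ(broken) = 6469 kJ
  Bonds formed (products):
    C=O: 6 × 789 = 4734
    O–H: 8 × 476 = 3808
    Σ(formed) = 8542 kJ
  ΔH_B = 6469 − 8542 = −2073 kJ
ΔH_A − ΔH_B = +1976 kJ, so reaction B has the more negative ΔH; |ΔH_A − ΔH_B| = 1976 kJ.

Reaction B, by 1976 kJ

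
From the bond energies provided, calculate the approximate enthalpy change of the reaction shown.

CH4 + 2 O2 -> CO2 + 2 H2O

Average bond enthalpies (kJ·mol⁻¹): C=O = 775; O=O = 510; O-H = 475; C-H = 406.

Bonds broken (reactants):
  C-H: 4 × 406 = 1624
  O=O: 2 × 510 = 1020
  Σ(broken) = 2644 kJ
Bonds formed (products):
  C=O: 2 × 775 = 1550
  O-H: 4 × 475 = 1900
  Σ(formed) = 3450 kJ
ΔH = Σ(broken) − Σ(formed) = 2644 − 3450 = −806 kJ

ΔH ≈ −806 kJ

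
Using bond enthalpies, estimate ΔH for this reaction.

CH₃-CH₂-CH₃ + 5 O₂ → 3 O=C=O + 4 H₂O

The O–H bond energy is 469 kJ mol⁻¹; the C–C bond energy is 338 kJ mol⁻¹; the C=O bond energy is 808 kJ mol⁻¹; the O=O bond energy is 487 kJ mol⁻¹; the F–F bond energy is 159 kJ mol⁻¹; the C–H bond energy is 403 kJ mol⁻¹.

ΔH ≈ −2265 kJ

Bonds broken (reactants):
  C–C: 2 × 338 = 676
  C–H: 8 × 403 = 3224
  O=O: 5 × 487 = 2435
  Σ(broken) = 6335 kJ
Bonds formed (products):
  C=O: 6 × 808 = 4848
  O–H: 8 × 469 = 3752
  Σ(formed) = 8600 kJ
ΔH = Σ(broken) − Σ(formed) = 6335 − 8600 = −2265 kJ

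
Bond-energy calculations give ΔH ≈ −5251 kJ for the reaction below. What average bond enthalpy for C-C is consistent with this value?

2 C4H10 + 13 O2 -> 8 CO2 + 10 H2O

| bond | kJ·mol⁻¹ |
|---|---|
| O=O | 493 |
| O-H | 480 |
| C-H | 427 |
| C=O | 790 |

D(C-C) ≈ 340 kJ/mol

Let D be the C-C bond energy.
Σ(broken) = 6×D + 20×427 + 13×493 = 14949 + 6D
Σ(formed) = 16×790 + 20×480 = 22240
ΔH = Σ(broken) − Σ(formed) = (14949 + 6D) − (22240) = −7291 + 6D
Setting this equal to −5251 kJ gives 6D = 2040, so D = 340 kJ/mol.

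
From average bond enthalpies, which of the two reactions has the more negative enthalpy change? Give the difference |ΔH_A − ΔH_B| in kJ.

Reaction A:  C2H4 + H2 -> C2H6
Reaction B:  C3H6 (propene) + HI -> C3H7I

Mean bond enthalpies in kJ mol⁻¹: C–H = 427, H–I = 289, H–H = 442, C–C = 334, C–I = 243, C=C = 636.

Reaction A, by 31 kJ

Reaction A:
  Bonds broken (reactants):
    C–H: 4 × 427 = 1708
    C=C: 1 × 636 = 636
    H–H: 1 × 442 = 442
    Σ(broken) = 2786 kJ
  Bonds formed (products):
    C–C: 1 × 334 = 334
    C–H: 6 × 427 = 2562
    Σ(formed) = 2896 kJ
  ΔH_A = 2786 − 2896 = −110 kJ
Reaction B:
  Bonds broken (reactants):
    C–C: 1 × 334 = 334
    C–H: 6 × 427 = 2562
    C=C: 1 × 636 = 636
    H–I: 1 × 289 = 289
    Σ(broken) = 3821 kJ
  Bonds formed (products):
    C–C: 2 × 334 = 668
    C–H: 7 × 427 = 2989
    C–I: 1 × 243 = 243
    Σ(formed) = 3900 kJ
  ΔH_B = 3821 − 3900 = −79 kJ
ΔH_A − ΔH_B = −31 kJ, so reaction A has the more negative ΔH; |ΔH_A − ΔH_B| = 31 kJ.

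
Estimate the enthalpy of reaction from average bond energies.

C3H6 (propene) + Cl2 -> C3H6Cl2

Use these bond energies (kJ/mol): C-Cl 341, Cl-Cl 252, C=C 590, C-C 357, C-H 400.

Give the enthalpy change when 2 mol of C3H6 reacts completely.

ΔH = −394 kJ

Bonds broken (reactants):
  C-C: 1 × 357 = 357
  C-H: 6 × 400 = 2400
  C=C: 1 × 590 = 590
  Cl-Cl: 1 × 252 = 252
  Σ(broken) = 3599 kJ
Bonds formed (products):
  C-C: 2 × 357 = 714
  C-Cl: 2 × 341 = 682
  C-H: 6 × 400 = 2400
  Σ(formed) = 3796 kJ
ΔH = Σ(broken) − Σ(formed) = 3599 − 3796 = −197 kJ
For 2× the reaction as written: 2 × (−197) = −394 kJ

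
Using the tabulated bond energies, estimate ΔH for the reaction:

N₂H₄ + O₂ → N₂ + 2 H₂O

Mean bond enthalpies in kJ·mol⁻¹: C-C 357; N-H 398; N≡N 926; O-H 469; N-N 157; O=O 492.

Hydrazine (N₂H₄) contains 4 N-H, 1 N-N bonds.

ΔH ≈ −561 kJ

Bonds broken (reactants):
  N-H: 4 × 398 = 1592
  N-N: 1 × 157 = 157
  O=O: 1 × 492 = 492
  Σ(broken) = 2241 kJ
Bonds formed (products):
  N≡N: 1 × 926 = 926
  O-H: 4 × 469 = 1876
  Σ(formed) = 2802 kJ
ΔH = Σ(broken) − Σ(formed) = 2241 − 2802 = −561 kJ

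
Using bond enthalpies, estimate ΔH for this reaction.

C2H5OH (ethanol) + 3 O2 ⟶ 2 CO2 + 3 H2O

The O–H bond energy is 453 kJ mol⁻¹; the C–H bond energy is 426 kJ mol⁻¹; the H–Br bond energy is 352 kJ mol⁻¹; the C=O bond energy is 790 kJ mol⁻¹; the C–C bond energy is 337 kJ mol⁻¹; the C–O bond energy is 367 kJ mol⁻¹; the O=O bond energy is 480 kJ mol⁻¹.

ΔH ≈ −1151 kJ

Bonds broken (reactants):
  C–C: 1 × 337 = 337
  C–H: 5 × 426 = 2130
  C–O: 1 × 367 = 367
  O–H: 1 × 453 = 453
  O=O: 3 × 480 = 1440
  Σ(broken) = 4727 kJ
Bonds formed (products):
  C=O: 4 × 790 = 3160
  O–H: 6 × 453 = 2718
  Σ(formed) = 5878 kJ
ΔH = Σ(broken) − Σ(formed) = 4727 − 5878 = −1151 kJ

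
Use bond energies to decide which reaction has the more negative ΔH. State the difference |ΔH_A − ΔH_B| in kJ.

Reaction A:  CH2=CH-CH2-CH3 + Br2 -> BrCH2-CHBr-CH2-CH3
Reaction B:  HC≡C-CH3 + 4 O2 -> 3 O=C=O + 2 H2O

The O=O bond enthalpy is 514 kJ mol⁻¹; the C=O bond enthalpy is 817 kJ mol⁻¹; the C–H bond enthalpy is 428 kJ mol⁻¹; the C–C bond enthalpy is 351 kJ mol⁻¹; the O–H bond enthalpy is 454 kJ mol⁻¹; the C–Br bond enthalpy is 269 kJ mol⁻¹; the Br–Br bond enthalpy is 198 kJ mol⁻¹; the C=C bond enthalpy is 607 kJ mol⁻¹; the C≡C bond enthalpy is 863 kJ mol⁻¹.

Reaction B, by 1652 kJ

Reaction A:
  Bonds broken (reactants):
    Br–Br: 1 × 198 = 198
    C–C: 2 × 351 = 702
    C–H: 8 × 428 = 3424
    C=C: 1 × 607 = 607
    Σ(broken) = 4931 kJ
  Bonds formed (products):
    C–Br: 2 × 269 = 538
    C–C: 3 × 351 = 1053
    C–H: 8 × 428 = 3424
    Σ(formed) = 5015 kJ
  ΔH_A = 4931 − 5015 = −84 kJ
Reaction B:
  Bonds broken (reactants):
    C≡C: 1 × 863 = 863
    C–C: 1 × 351 = 351
    C–H: 4 × 428 = 1712
    O=O: 4 × 514 = 2056
    Σ(broken) = 4982 kJ
  Bonds formed (products):
    C=O: 6 × 817 = 4902
    O–H: 4 × 454 = 1816
    Σ(formed) = 6718 kJ
  ΔH_B = 4982 − 6718 = −1736 kJ
ΔH_A − ΔH_B = +1652 kJ, so reaction B has the more negative ΔH; |ΔH_A − ΔH_B| = 1652 kJ.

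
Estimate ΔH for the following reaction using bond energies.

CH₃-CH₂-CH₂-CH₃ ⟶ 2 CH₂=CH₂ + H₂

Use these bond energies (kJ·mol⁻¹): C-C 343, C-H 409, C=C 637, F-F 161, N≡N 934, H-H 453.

Bonds broken (reactants):
  C-C: 3 × 343 = 1029
  C-H: 10 × 409 = 4090
  Σ(broken) = 5119 kJ
Bonds formed (products):
  C-H: 8 × 409 = 3272
  C=C: 2 × 637 = 1274
  H-H: 1 × 453 = 453
  Σ(formed) = 4999 kJ
ΔH = Σ(broken) − Σ(formed) = 5119 − 4999 = +120 kJ

ΔH ≈ +120 kJ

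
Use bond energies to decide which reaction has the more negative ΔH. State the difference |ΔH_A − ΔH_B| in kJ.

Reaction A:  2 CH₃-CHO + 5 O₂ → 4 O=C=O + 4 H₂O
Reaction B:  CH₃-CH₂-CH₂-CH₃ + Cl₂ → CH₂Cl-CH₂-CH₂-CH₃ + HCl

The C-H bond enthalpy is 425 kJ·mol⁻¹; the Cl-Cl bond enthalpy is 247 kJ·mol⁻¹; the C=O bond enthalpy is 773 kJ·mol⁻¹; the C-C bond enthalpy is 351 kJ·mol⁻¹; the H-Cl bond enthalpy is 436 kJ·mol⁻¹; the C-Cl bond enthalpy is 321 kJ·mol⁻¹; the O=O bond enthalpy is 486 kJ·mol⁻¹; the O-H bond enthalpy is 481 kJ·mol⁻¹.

Reaction A:
  Bonds broken (reactants):
    C-C: 2 × 351 = 702
    C-H: 8 × 425 = 3400
    C=O: 2 × 773 = 1546
    O=O: 5 × 486 = 2430
    Σ(broken) = 8078 kJ
  Bonds formed (products):
    C=O: 8 × 773 = 6184
    O-H: 8 × 481 = 3848
    Σ(formed) = 10032 kJ
  ΔH_A = 8078 − 10032 = −1954 kJ
Reaction B:
  Bonds broken (reactants):
    C-C: 3 × 351 = 1053
    C-H: 10 × 425 = 4250
    Cl-Cl: 1 × 247 = 247
    Σ(broken) = 5550 kJ
  Bonds formed (products):
    C-C: 3 × 351 = 1053
    C-Cl: 1 × 321 = 321
    C-H: 9 × 425 = 3825
    H-Cl: 1 × 436 = 436
    Σ(formed) = 5635 kJ
  ΔH_B = 5550 − 5635 = −85 kJ
ΔH_A − ΔH_B = −1869 kJ, so reaction A has the more negative ΔH; |ΔH_A − ΔH_B| = 1869 kJ.

Reaction A, by 1869 kJ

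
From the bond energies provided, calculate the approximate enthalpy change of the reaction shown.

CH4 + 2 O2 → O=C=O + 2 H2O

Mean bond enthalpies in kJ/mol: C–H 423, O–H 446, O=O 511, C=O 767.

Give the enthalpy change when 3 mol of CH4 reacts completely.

ΔH = −1812 kJ

Bonds broken (reactants):
  C–H: 4 × 423 = 1692
  O=O: 2 × 511 = 1022
  Σ(broken) = 2714 kJ
Bonds formed (products):
  C=O: 2 × 767 = 1534
  O–H: 4 × 446 = 1784
  Σ(formed) = 3318 kJ
ΔH = Σ(broken) − Σ(formed) = 2714 − 3318 = −604 kJ
For 3× the reaction as written: 3 × (−604) = −1812 kJ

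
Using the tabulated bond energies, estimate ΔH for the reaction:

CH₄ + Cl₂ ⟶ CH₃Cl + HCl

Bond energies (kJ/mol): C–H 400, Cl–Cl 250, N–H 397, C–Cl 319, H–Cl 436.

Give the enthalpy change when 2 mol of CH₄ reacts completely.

Bonds broken (reactants):
  C–H: 4 × 400 = 1600
  Cl–Cl: 1 × 250 = 250
  Σ(broken) = 1850 kJ
Bonds formed (products):
  C–Cl: 1 × 319 = 319
  C–H: 3 × 400 = 1200
  H–Cl: 1 × 436 = 436
  Σ(formed) = 1955 kJ
ΔH = Σ(broken) − Σ(formed) = 1850 − 1955 = −105 kJ
For 2× the reaction as written: 2 × (−105) = −210 kJ

ΔH = −210 kJ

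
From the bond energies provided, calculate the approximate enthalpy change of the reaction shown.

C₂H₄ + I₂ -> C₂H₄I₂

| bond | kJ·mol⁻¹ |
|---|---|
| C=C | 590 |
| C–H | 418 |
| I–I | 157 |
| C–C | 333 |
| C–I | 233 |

Bonds broken (reactants):
  C–H: 4 × 418 = 1672
  C=C: 1 × 590 = 590
  I–I: 1 × 157 = 157
  Σ(broken) = 2419 kJ
Bonds formed (products):
  C–C: 1 × 333 = 333
  C–H: 4 × 418 = 1672
  C–I: 2 × 233 = 466
  Σ(formed) = 2471 kJ
ΔH = Σ(broken) − Σ(formed) = 2419 − 2471 = −52 kJ

ΔH ≈ −52 kJ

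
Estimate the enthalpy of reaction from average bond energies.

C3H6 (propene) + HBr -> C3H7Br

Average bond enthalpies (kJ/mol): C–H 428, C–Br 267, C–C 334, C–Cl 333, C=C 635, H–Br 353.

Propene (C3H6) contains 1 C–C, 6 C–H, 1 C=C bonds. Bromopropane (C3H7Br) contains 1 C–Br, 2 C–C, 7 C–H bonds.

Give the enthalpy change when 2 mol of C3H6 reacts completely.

Bonds broken (reactants):
  C–C: 1 × 334 = 334
  C–H: 6 × 428 = 2568
  C=C: 1 × 635 = 635
  H–Br: 1 × 353 = 353
  Σ(broken) = 3890 kJ
Bonds formed (products):
  C–Br: 1 × 267 = 267
  C–C: 2 × 334 = 668
  C–H: 7 × 428 = 2996
  Σ(formed) = 3931 kJ
ΔH = Σ(broken) − Σ(formed) = 3890 − 3931 = −41 kJ
For 2× the reaction as written: 2 × (−41) = −82 kJ

ΔH = −82 kJ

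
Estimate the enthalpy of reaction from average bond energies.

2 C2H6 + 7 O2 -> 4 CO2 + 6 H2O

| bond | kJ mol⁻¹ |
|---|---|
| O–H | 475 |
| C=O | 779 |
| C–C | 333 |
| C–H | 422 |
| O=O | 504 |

ΔH ≈ −2674 kJ

Bonds broken (reactants):
  C–C: 2 × 333 = 666
  C–H: 12 × 422 = 5064
  O=O: 7 × 504 = 3528
  Σ(broken) = 9258 kJ
Bonds formed (products):
  C=O: 8 × 779 = 6232
  O–H: 12 × 475 = 5700
  Σ(formed) = 11932 kJ
ΔH = Σ(broken) − Σ(formed) = 9258 − 11932 = −2674 kJ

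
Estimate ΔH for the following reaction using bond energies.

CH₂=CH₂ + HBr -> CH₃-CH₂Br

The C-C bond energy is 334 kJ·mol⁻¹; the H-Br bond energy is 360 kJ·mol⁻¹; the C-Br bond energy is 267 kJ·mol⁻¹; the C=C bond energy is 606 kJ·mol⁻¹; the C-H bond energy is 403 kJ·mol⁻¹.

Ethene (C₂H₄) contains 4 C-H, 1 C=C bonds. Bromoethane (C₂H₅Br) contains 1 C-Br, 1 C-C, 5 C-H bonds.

Bonds broken (reactants):
  C-H: 4 × 403 = 1612
  C=C: 1 × 606 = 606
  H-Br: 1 × 360 = 360
  Σ(broken) = 2578 kJ
Bonds formed (products):
  C-Br: 1 × 267 = 267
  C-C: 1 × 334 = 334
  C-H: 5 × 403 = 2015
  Σ(formed) = 2616 kJ
ΔH = Σ(broken) − Σ(formed) = 2578 − 2616 = −38 kJ

ΔH ≈ −38 kJ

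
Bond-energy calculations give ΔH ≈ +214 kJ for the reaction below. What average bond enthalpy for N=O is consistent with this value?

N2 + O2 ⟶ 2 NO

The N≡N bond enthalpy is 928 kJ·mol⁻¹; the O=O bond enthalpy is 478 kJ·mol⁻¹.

Let D be the N=O bond energy.
Σ(broken) = 1×928 + 1×478 = 1406
Σ(formed) = 2×D = 2D
ΔH = Σ(broken) − Σ(formed) = (1406) − (2D) = +1406 − 2D
Setting this equal to +214 kJ gives 2D = 1192, so D = 596 kJ/mol.

D(N=O) ≈ 596 kJ/mol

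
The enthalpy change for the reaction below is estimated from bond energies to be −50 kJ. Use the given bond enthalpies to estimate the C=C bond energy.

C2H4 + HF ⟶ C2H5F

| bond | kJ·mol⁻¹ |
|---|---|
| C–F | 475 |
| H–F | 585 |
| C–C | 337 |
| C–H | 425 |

Let D be the C=C bond energy.
Σ(broken) = 4×425 + 1×D + 1×585 = 2285 + D
Σ(formed) = 1×337 + 1×475 + 5×425 = 2937
ΔH = Σ(broken) − Σ(formed) = (2285 + D) − (2937) = −652 + D
Setting this equal to −50 kJ gives D = 602 kJ/mol.

D(C=C) ≈ 602 kJ/mol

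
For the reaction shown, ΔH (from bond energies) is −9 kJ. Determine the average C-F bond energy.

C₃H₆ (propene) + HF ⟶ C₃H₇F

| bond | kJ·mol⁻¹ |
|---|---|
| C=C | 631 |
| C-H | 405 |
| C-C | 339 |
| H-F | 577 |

D(C-F) ≈ 473 kJ/mol

Let D be the C-F bond energy.
Σ(broken) = 1×339 + 6×405 + 1×631 + 1×577 = 3977
Σ(formed) = 2×339 + 1×D + 7×405 = 3513 + D
ΔH = Σ(broken) − Σ(formed) = (3977) − (3513 + D) = +464 − D
Setting this equal to −9 kJ gives D = 473 kJ/mol.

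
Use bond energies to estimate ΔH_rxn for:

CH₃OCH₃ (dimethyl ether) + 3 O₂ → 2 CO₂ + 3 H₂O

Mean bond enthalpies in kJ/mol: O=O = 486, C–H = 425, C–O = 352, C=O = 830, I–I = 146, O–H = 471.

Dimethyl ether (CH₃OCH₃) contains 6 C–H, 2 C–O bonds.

Bonds broken (reactants):
  C–H: 6 × 425 = 2550
  C–O: 2 × 352 = 704
  O=O: 3 × 486 = 1458
  Σ(broken) = 4712 kJ
Bonds formed (products):
  C=O: 4 × 830 = 3320
  O–H: 6 × 471 = 2826
  Σ(formed) = 6146 kJ
ΔH = Σ(broken) − Σ(formed) = 4712 − 6146 = −1434 kJ

ΔH ≈ −1434 kJ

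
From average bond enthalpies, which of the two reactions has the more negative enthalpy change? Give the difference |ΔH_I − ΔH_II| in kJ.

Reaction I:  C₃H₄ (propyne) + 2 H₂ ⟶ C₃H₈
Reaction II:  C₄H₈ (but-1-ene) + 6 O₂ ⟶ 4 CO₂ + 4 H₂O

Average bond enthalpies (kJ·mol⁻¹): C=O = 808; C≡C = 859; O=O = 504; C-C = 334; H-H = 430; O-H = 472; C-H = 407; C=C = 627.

Reaction I:
  Bonds broken (reactants):
    C≡C: 1 × 859 = 859
    C-C: 1 × 334 = 334
    C-H: 4 × 407 = 1628
    H-H: 2 × 430 = 860
    Σ(broken) = 3681 kJ
  Bonds formed (products):
    C-C: 2 × 334 = 668
    C-H: 8 × 407 = 3256
    Σ(formed) = 3924 kJ
  ΔH_I = 3681 − 3924 = −243 kJ
Reaction II:
  Bonds broken (reactants):
    C-C: 2 × 334 = 668
    C-H: 8 × 407 = 3256
    C=C: 1 × 627 = 627
    O=O: 6 × 504 = 3024
    Σ(broken) = 7575 kJ
  Bonds formed (products):
    C=O: 8 × 808 = 6464
    O-H: 8 × 472 = 3776
    Σ(formed) = 10240 kJ
  ΔH_II = 7575 − 10240 = −2665 kJ
ΔH_I − ΔH_II = +2422 kJ, so reaction II has the more negative ΔH; |ΔH_I − ΔH_II| = 2422 kJ.

Reaction II, by 2422 kJ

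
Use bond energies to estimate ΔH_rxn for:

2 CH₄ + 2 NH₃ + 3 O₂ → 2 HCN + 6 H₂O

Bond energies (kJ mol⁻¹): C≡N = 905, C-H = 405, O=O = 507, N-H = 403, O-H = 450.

Bonds broken (reactants):
  C-H: 8 × 405 = 3240
  N-H: 6 × 403 = 2418
  O=O: 3 × 507 = 1521
  Σ(broken) = 7179 kJ
Bonds formed (products):
  C≡N: 2 × 905 = 1810
  C-H: 2 × 405 = 810
  O-H: 12 × 450 = 5400
  Σ(formed) = 8020 kJ
ΔH = Σ(broken) − Σ(formed) = 7179 − 8020 = −841 kJ

ΔH ≈ −841 kJ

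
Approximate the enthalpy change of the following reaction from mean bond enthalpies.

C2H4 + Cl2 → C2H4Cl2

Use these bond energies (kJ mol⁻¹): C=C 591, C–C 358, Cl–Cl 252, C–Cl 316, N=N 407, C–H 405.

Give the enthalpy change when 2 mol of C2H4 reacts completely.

Bonds broken (reactants):
  C–H: 4 × 405 = 1620
  C=C: 1 × 591 = 591
  Cl–Cl: 1 × 252 = 252
  Σ(broken) = 2463 kJ
Bonds formed (products):
  C–C: 1 × 358 = 358
  C–Cl: 2 × 316 = 632
  C–H: 4 × 405 = 1620
  Σ(formed) = 2610 kJ
ΔH = Σ(broken) − Σ(formed) = 2463 − 2610 = −147 kJ
For 2× the reaction as written: 2 × (−147) = −294 kJ

ΔH = −294 kJ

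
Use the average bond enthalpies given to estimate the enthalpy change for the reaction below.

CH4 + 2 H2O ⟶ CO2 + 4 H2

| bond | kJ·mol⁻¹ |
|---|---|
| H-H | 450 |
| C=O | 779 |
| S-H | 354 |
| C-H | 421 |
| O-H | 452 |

Bonds broken (reactants):
  C-H: 4 × 421 = 1684
  O-H: 4 × 452 = 1808
  Σ(broken) = 3492 kJ
Bonds formed (products):
  C=O: 2 × 779 = 1558
  H-H: 4 × 450 = 1800
  Σ(formed) = 3358 kJ
ΔH = Σ(broken) − Σ(formed) = 3492 − 3358 = +134 kJ

ΔH ≈ +134 kJ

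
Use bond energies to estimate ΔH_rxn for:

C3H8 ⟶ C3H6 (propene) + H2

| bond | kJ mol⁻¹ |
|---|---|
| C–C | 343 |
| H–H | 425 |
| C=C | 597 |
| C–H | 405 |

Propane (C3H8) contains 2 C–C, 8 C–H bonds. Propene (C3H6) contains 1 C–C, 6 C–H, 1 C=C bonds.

ΔH ≈ +131 kJ

Bonds broken (reactants):
  C–C: 2 × 343 = 686
  C–H: 8 × 405 = 3240
  Σ(broken) = 3926 kJ
Bonds formed (products):
  C–C: 1 × 343 = 343
  C–H: 6 × 405 = 2430
  C=C: 1 × 597 = 597
  H–H: 1 × 425 = 425
  Σ(formed) = 3795 kJ
ΔH = Σ(broken) − Σ(formed) = 3926 − 3795 = +131 kJ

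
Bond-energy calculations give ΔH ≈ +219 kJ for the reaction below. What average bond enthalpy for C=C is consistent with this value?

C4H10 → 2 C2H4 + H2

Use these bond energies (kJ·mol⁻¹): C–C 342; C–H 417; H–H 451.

Let D be the C=C bond energy.
Σ(broken) = 3×342 + 10×417 = 5196
Σ(formed) = 8×417 + 2×D + 1×451 = 3787 + 2D
ΔH = Σ(broken) − Σ(formed) = (5196) − (3787 + 2D) = +1409 − 2D
Setting this equal to +219 kJ gives 2D = 1190, so D = 595 kJ/mol.

D(C=C) ≈ 595 kJ/mol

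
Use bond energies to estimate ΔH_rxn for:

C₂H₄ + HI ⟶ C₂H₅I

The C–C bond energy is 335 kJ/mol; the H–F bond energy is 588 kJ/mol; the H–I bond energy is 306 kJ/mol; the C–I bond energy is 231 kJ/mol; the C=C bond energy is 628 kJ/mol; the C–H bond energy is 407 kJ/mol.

ΔH ≈ −39 kJ

Bonds broken (reactants):
  C–H: 4 × 407 = 1628
  C=C: 1 × 628 = 628
  H–I: 1 × 306 = 306
  Σ(broken) = 2562 kJ
Bonds formed (products):
  C–C: 1 × 335 = 335
  C–H: 5 × 407 = 2035
  C–I: 1 × 231 = 231
  Σ(formed) = 2601 kJ
ΔH = Σ(broken) − Σ(formed) = 2562 − 2601 = −39 kJ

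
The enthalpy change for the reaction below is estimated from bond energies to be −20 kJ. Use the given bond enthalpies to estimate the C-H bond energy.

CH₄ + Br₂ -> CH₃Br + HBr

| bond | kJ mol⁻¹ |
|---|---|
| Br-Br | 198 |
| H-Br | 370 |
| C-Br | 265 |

D(C-H) ≈ 417 kJ/mol

Let D be the C-H bond energy.
Σ(broken) = 1×198 + 4×D = 198 + 4D
Σ(formed) = 1×265 + 3×D + 1×370 = 635 + 3D
ΔH = Σ(broken) − Σ(formed) = (198 + 4D) − (635 + 3D) = −437 + D
Setting this equal to −20 kJ gives D = 417 kJ/mol.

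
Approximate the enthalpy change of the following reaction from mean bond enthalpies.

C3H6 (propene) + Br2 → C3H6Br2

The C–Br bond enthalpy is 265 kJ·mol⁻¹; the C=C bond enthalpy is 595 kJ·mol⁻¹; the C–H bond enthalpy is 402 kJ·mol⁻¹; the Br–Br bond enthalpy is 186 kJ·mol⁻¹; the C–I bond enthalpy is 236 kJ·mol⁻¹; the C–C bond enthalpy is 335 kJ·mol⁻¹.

Bonds broken (reactants):
  Br–Br: 1 × 186 = 186
  C–C: 1 × 335 = 335
  C–H: 6 × 402 = 2412
  C=C: 1 × 595 = 595
  Σ(broken) = 3528 kJ
Bonds formed (products):
  C–Br: 2 × 265 = 530
  C–C: 2 × 335 = 670
  C–H: 6 × 402 = 2412
  Σ(formed) = 3612 kJ
ΔH = Σ(broken) − Σ(formed) = 3528 − 3612 = −84 kJ

ΔH ≈ −84 kJ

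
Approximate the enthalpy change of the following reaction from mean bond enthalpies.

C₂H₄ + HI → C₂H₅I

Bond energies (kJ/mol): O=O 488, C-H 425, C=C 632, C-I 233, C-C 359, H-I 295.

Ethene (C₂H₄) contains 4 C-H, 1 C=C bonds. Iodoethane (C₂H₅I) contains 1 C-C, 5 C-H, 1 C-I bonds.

ΔH ≈ −90 kJ

Bonds broken (reactants):
  C-H: 4 × 425 = 1700
  C=C: 1 × 632 = 632
  H-I: 1 × 295 = 295
  Σ(broken) = 2627 kJ
Bonds formed (products):
  C-C: 1 × 359 = 359
  C-H: 5 × 425 = 2125
  C-I: 1 × 233 = 233
  Σ(formed) = 2717 kJ
ΔH = Σ(broken) − Σ(formed) = 2627 − 2717 = −90 kJ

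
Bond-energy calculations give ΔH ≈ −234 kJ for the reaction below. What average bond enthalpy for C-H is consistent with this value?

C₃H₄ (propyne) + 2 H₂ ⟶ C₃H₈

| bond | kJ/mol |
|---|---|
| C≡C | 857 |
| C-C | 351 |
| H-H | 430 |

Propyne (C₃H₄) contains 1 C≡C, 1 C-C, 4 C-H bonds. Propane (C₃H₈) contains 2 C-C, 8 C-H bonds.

D(C-H) ≈ 400 kJ/mol

Let D be the C-H bond energy.
Σ(broken) = 1×857 + 1×351 + 4×D + 2×430 = 2068 + 4D
Σ(formed) = 2×351 + 8×D = 702 + 8D
ΔH = Σ(broken) − Σ(formed) = (2068 + 4D) − (702 + 8D) = +1366 − 4D
Setting this equal to −234 kJ gives 4D = 1600, so D = 400 kJ/mol.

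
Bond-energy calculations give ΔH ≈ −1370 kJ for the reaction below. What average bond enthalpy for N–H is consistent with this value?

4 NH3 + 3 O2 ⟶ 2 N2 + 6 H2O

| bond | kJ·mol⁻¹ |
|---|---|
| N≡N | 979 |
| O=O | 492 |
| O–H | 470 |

Let D be the N–H bond energy.
Σ(broken) = 12×D + 3×492 = 1476 + 12D
Σ(formed) = 2×979 + 12×470 = 7598
ΔH = Σ(broken) − Σ(formed) = (1476 + 12D) − (7598) = −6122 + 12D
Setting this equal to −1370 kJ gives 12D = 4752, so D = 396 kJ/mol.

D(N–H) ≈ 396 kJ/mol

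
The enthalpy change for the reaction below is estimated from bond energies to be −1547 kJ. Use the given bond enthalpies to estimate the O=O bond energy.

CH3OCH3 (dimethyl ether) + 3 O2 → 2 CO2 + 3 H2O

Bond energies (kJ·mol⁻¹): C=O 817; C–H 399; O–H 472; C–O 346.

Let D be the O=O bond energy.
Σ(broken) = 6×399 + 2×346 + 3×D = 3086 + 3D
Σ(formed) = 4×817 + 6×472 = 6100
ΔH = Σ(broken) − Σ(formed) = (3086 + 3D) − (6100) = −3014 + 3D
Setting this equal to −1547 kJ gives 3D = 1467, so D = 489 kJ/mol.

D(O=O) ≈ 489 kJ/mol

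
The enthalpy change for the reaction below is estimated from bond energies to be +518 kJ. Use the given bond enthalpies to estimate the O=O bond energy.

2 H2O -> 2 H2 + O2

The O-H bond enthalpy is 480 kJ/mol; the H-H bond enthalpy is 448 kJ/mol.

Let D be the O=O bond energy.
Σ(broken) = 4×480 = 1920
Σ(formed) = 2×448 + 1×D = 896 + D
ΔH = Σ(broken) − Σ(formed) = (1920) − (896 + D) = +1024 − D
Setting this equal to +518 kJ gives D = 506 kJ/mol.

D(O=O) ≈ 506 kJ/mol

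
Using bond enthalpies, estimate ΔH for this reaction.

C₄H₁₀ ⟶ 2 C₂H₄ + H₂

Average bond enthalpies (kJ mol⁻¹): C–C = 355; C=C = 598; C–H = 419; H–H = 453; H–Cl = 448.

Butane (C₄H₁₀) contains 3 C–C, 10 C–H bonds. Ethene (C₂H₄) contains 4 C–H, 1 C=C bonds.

Bonds broken (reactants):
  C–C: 3 × 355 = 1065
  C–H: 10 × 419 = 4190
  Σ(broken) = 5255 kJ
Bonds formed (products):
  C–H: 8 × 419 = 3352
  C=C: 2 × 598 = 1196
  H–H: 1 × 453 = 453
  Σ(formed) = 5001 kJ
ΔH = Σ(broken) − Σ(formed) = 5255 − 5001 = +254 kJ

ΔH ≈ +254 kJ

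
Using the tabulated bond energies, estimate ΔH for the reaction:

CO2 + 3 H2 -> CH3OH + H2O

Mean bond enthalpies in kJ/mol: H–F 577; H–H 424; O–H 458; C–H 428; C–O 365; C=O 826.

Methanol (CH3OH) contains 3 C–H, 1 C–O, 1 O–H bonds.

ΔH ≈ −99 kJ

Bonds broken (reactants):
  C=O: 2 × 826 = 1652
  H–H: 3 × 424 = 1272
  Σ(broken) = 2924 kJ
Bonds formed (products):
  C–H: 3 × 428 = 1284
  C–O: 1 × 365 = 365
  O–H: 3 × 458 = 1374
  Σ(formed) = 3023 kJ
ΔH = Σ(broken) − Σ(formed) = 2924 − 3023 = −99 kJ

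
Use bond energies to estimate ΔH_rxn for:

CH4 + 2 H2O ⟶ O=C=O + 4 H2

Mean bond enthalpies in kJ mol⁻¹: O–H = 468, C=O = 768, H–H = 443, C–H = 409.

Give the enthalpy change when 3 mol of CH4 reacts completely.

ΔH = +600 kJ

Bonds broken (reactants):
  C–H: 4 × 409 = 1636
  O–H: 4 × 468 = 1872
  Σ(broken) = 3508 kJ
Bonds formed (products):
  C=O: 2 × 768 = 1536
  H–H: 4 × 443 = 1772
  Σ(formed) = 3308 kJ
ΔH = Σ(broken) − Σ(formed) = 3508 − 3308 = +200 kJ
For 3× the reaction as written: 3 × (+200) = +600 kJ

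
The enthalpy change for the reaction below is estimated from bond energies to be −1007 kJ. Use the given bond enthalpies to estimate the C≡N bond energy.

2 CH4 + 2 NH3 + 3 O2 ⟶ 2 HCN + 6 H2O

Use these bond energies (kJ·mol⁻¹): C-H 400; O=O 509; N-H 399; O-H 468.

Let D be the C≡N bond energy.
Σ(broken) = 8×400 + 6×399 + 3×509 = 7121
Σ(formed) = 2×D + 2×400 + 12×468 = 6416 + 2D
ΔH = Σ(broken) − Σ(formed) = (7121) − (6416 + 2D) = +705 − 2D
Setting this equal to −1007 kJ gives 2D = 1712, so D = 856 kJ/mol.

D(C≡N) ≈ 856 kJ/mol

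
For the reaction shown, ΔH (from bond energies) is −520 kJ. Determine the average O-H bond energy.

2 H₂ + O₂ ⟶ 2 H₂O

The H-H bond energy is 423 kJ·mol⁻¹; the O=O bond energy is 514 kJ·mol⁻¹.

Let D be the O-H bond energy.
Σ(broken) = 2×423 + 1×514 = 1360
Σ(formed) = 4×D = 4D
ΔH = Σ(broken) − Σ(formed) = (1360) − (4D) = +1360 − 4D
Setting this equal to −520 kJ gives 4D = 1880, so D = 470 kJ/mol.

D(O-H) ≈ 470 kJ/mol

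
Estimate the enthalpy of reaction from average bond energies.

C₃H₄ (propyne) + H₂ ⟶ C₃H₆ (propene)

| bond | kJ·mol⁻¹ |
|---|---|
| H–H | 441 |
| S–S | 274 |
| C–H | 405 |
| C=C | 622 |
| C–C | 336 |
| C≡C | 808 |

ΔH ≈ −183 kJ

Bonds broken (reactants):
  C≡C: 1 × 808 = 808
  C–C: 1 × 336 = 336
  C–H: 4 × 405 = 1620
  H–H: 1 × 441 = 441
  Σ(broken) = 3205 kJ
Bonds formed (products):
  C–C: 1 × 336 = 336
  C–H: 6 × 405 = 2430
  C=C: 1 × 622 = 622
  Σ(formed) = 3388 kJ
ΔH = Σ(broken) − Σ(formed) = 3205 − 3388 = −183 kJ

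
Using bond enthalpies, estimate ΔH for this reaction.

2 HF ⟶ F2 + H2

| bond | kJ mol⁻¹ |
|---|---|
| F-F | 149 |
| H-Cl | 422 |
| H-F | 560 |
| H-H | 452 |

Bonds broken (reactants):
  H-F: 2 × 560 = 1120
  Σ(broken) = 1120 kJ
Bonds formed (products):
  F-F: 1 × 149 = 149
  H-H: 1 × 452 = 452
  Σ(formed) = 601 kJ
ΔH = Σ(broken) − Σ(formed) = 1120 − 601 = +519 kJ

ΔH ≈ +519 kJ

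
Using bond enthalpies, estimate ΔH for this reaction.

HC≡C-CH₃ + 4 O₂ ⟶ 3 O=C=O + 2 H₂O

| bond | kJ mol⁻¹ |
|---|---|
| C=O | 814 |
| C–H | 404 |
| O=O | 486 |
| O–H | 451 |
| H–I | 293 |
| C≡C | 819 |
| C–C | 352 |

Bonds broken (reactants):
  C≡C: 1 × 819 = 819
  C–C: 1 × 352 = 352
  C–H: 4 × 404 = 1616
  O=O: 4 × 486 = 1944
  Σ(broken) = 4731 kJ
Bonds formed (products):
  C=O: 6 × 814 = 4884
  O–H: 4 × 451 = 1804
  Σ(formed) = 6688 kJ
ΔH = Σ(broken) − Σ(formed) = 4731 − 6688 = −1957 kJ

ΔH ≈ −1957 kJ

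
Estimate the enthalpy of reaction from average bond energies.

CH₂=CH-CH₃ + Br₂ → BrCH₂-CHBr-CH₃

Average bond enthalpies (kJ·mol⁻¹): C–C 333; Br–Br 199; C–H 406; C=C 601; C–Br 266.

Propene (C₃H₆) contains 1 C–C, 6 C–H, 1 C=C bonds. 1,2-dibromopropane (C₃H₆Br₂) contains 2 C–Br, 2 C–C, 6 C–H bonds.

Bonds broken (reactants):
  Br–Br: 1 × 199 = 199
  C–C: 1 × 333 = 333
  C–H: 6 × 406 = 2436
  C=C: 1 × 601 = 601
  Σ(broken) = 3569 kJ
Bonds formed (products):
  C–Br: 2 × 266 = 532
  C–C: 2 × 333 = 666
  C–H: 6 × 406 = 2436
  Σ(formed) = 3634 kJ
ΔH = Σ(broken) − Σ(formed) = 3569 − 3634 = −65 kJ

ΔH ≈ −65 kJ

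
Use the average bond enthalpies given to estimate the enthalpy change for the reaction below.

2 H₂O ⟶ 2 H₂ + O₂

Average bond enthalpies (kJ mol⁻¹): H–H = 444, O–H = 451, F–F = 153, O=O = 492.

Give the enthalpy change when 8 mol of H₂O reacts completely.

ΔH = +1696 kJ

Bonds broken (reactants):
  O–H: 4 × 451 = 1804
  Σ(broken) = 1804 kJ
Bonds formed (products):
  H–H: 2 × 444 = 888
  O=O: 1 × 492 = 492
  Σ(formed) = 1380 kJ
ΔH = Σ(broken) − Σ(formed) = 1804 − 1380 = +424 kJ
For 4× the reaction as written: 4 × (+424) = +1696 kJ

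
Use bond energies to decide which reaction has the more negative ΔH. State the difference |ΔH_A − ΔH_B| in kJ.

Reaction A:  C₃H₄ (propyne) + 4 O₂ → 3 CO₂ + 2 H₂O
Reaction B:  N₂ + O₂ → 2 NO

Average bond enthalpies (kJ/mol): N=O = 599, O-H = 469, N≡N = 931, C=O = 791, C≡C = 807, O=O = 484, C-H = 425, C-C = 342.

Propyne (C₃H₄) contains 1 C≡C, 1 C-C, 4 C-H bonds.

Reaction A:
  Bonds broken (reactants):
    C≡C: 1 × 807 = 807
    C-C: 1 × 342 = 342
    C-H: 4 × 425 = 1700
    O=O: 4 × 484 = 1936
    Σ(broken) = 4785 kJ
  Bonds formed (products):
    C=O: 6 × 791 = 4746
    O-H: 4 × 469 = 1876
    Σ(formed) = 6622 kJ
  ΔH_A = 4785 − 6622 = −1837 kJ
Reaction B:
  Bonds broken (reactants):
    N≡N: 1 × 931 = 931
    O=O: 1 × 484 = 484
    Σ(broken) = 1415 kJ
  Bonds formed (products):
    N=O: 2 × 599 = 1198
    Σ(formed) = 1198 kJ
  ΔH_B = 1415 − 1198 = +217 kJ
ΔH_A − ΔH_B = −2054 kJ, so reaction A has the more negative ΔH; |ΔH_A − ΔH_B| = 2054 kJ.

Reaction A, by 2054 kJ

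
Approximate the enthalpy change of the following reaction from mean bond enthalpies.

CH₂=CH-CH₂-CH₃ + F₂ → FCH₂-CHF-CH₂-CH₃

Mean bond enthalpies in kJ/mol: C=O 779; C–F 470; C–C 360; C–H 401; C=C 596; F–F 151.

Bonds broken (reactants):
  C–C: 2 × 360 = 720
  C–H: 8 × 401 = 3208
  C=C: 1 × 596 = 596
  F–F: 1 × 151 = 151
  Σ(broken) = 4675 kJ
Bonds formed (products):
  C–C: 3 × 360 = 1080
  C–F: 2 × 470 = 940
  C–H: 8 × 401 = 3208
  Σ(formed) = 5228 kJ
ΔH = Σ(broken) − Σ(formed) = 4675 − 5228 = −553 kJ

ΔH ≈ −553 kJ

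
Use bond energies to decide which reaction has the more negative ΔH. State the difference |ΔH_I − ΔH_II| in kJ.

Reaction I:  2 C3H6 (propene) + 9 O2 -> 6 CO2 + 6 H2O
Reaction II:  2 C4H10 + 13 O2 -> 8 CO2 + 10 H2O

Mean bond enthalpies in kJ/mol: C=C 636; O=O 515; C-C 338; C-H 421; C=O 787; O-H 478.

Reaction I:
  Bonds broken (reactants):
    C-C: 2 × 338 = 676
    C-H: 12 × 421 = 5052
    C=C: 2 × 636 = 1272
    O=O: 9 × 515 = 4635
    Σ(broken) = 11635 kJ
  Bonds formed (products):
    C=O: 12 × 787 = 9444
    O-H: 12 × 478 = 5736
    Σ(formed) = 15180 kJ
  ΔH_I = 11635 − 15180 = −3545 kJ
Reaction II:
  Bonds broken (reactants):
    C-C: 6 × 338 = 2028
    C-H: 20 × 421 = 8420
    O=O: 13 × 515 = 6695
    Σ(broken) = 17143 kJ
  Bonds formed (products):
    C=O: 16 × 787 = 12592
    O-H: 20 × 478 = 9560
    Σ(formed) = 22152 kJ
  ΔH_II = 17143 − 22152 = −5009 kJ
ΔH_I − ΔH_II = +1464 kJ, so reaction II has the more negative ΔH; |ΔH_I − ΔH_II| = 1464 kJ.

Reaction II, by 1464 kJ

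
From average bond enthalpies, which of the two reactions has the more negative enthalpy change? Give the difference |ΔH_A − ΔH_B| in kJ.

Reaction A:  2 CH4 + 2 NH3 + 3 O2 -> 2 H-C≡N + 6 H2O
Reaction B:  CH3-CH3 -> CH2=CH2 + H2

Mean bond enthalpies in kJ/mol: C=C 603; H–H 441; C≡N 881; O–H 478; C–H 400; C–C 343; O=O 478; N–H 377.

Reaction A:
  Bonds broken (reactants):
    C–H: 8 × 400 = 3200
    N–H: 6 × 377 = 2262
    O=O: 3 × 478 = 1434
    Σ(broken) = 6896 kJ
  Bonds formed (products):
    C≡N: 2 × 881 = 1762
    C–H: 2 × 400 = 800
    O–H: 12 × 478 = 5736
    Σ(formed) = 8298 kJ
  ΔH_A = 6896 − 8298 = −1402 kJ
Reaction B:
  Bonds broken (reactants):
    C–C: 1 × 343 = 343
    C–H: 6 × 400 = 2400
    Σ(broken) = 2743 kJ
  Bonds formed (products):
    C–H: 4 × 400 = 1600
    C=C: 1 × 603 = 603
    H–H: 1 × 441 = 441
    Σ(formed) = 2644 kJ
  ΔH_B = 2743 − 2644 = +99 kJ
ΔH_A − ΔH_B = −1501 kJ, so reaction A has the more negative ΔH; |ΔH_A − ΔH_B| = 1501 kJ.

Reaction A, by 1501 kJ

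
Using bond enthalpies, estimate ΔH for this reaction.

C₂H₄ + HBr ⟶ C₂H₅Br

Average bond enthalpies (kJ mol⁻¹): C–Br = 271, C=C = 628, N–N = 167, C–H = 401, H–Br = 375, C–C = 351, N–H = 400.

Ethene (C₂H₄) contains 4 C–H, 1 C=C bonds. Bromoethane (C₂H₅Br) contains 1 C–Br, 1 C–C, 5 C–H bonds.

ΔH ≈ −20 kJ

Bonds broken (reactants):
  C–H: 4 × 401 = 1604
  C=C: 1 × 628 = 628
  H–Br: 1 × 375 = 375
  Σ(broken) = 2607 kJ
Bonds formed (products):
  C–Br: 1 × 271 = 271
  C–C: 1 × 351 = 351
  C–H: 5 × 401 = 2005
  Σ(formed) = 2627 kJ
ΔH = Σ(broken) − Σ(formed) = 2607 − 2627 = −20 kJ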